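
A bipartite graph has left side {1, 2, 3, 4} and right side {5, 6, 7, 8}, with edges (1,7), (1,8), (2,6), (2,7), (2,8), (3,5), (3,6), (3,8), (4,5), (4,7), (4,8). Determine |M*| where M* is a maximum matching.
4 (matching: (1,8), (2,7), (3,6), (4,5); upper bound min(|L|,|R|) = min(4,4) = 4)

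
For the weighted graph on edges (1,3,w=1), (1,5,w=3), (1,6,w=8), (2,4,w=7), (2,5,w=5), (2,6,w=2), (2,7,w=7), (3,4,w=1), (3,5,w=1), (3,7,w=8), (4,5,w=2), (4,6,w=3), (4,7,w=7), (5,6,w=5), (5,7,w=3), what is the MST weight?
11 (MST edges: (1,3,w=1), (2,6,w=2), (3,4,w=1), (3,5,w=1), (4,6,w=3), (5,7,w=3); sum of weights 1 + 2 + 1 + 1 + 3 + 3 = 11)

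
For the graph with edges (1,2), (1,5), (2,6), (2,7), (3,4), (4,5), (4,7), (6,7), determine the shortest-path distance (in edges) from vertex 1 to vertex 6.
2 (path: 1 -> 2 -> 6, 2 edges)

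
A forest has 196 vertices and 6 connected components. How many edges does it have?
190 (Each of the 6 component trees on V_i vertices has V_i - 1 edges; summing gives V - C = 196 - 6 = 190)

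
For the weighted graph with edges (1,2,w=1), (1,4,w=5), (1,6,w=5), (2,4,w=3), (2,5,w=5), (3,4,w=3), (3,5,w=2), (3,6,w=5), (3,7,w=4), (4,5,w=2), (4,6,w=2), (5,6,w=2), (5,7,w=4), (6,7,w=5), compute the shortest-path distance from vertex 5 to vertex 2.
5 (path: 5 -> 2; weights 5 = 5)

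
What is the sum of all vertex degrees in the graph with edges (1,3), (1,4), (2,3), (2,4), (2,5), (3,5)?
12 (handshake: sum of degrees = 2|E| = 2 x 6 = 12)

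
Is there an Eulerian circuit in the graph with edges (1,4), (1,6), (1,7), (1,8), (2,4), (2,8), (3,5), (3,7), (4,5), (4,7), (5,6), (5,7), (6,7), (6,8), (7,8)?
Yes (the graph is connected and all 8 vertices have even degree)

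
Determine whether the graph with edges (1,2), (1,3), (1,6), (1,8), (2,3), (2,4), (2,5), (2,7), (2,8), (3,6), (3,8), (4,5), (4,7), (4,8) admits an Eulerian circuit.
Yes (the graph is connected and all 8 vertices have even degree)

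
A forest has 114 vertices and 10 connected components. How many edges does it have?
104 (Each of the 10 component trees on V_i vertices has V_i - 1 edges; summing gives V - C = 114 - 10 = 104)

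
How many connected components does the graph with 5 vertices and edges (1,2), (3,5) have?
3 (components: {1, 2}, {3, 5}, {4})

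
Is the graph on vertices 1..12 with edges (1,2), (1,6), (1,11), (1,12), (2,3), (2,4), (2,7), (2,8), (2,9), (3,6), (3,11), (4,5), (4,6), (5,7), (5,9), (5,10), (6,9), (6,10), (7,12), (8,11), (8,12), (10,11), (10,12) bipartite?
Yes. Partition: {1, 3, 4, 7, 8, 9, 10}, {2, 5, 6, 11, 12}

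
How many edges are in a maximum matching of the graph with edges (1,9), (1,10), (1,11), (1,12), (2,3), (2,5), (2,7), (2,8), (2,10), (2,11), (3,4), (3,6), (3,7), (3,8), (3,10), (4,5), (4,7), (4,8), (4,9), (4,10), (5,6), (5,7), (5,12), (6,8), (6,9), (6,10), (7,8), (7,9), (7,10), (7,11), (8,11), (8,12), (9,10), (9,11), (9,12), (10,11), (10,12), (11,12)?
6 (matching: (1,9), (2,8), (3,6), (4,5), (7,10), (11,12); upper bound floor(n/2) = floor(12/2) = 6)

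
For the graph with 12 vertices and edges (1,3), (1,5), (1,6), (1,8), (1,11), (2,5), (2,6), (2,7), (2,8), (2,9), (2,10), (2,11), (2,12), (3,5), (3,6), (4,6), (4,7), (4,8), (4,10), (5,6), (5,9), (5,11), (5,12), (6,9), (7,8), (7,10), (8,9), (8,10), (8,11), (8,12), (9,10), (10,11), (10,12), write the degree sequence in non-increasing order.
[8, 8, 7, 7, 6, 5, 5, 5, 4, 4, 4, 3] (degrees: deg(1)=5, deg(2)=8, deg(3)=3, deg(4)=4, deg(5)=7, deg(6)=6, deg(7)=4, deg(8)=8, deg(9)=5, deg(10)=7, deg(11)=5, deg(12)=4)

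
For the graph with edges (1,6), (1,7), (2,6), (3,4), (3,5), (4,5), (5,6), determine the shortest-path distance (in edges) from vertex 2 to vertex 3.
3 (path: 2 -> 6 -> 5 -> 3, 3 edges)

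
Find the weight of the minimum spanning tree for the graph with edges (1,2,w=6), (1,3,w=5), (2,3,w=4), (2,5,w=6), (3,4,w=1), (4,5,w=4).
14 (MST edges: (1,3,w=5), (2,3,w=4), (3,4,w=1), (4,5,w=4); sum of weights 5 + 4 + 1 + 4 = 14)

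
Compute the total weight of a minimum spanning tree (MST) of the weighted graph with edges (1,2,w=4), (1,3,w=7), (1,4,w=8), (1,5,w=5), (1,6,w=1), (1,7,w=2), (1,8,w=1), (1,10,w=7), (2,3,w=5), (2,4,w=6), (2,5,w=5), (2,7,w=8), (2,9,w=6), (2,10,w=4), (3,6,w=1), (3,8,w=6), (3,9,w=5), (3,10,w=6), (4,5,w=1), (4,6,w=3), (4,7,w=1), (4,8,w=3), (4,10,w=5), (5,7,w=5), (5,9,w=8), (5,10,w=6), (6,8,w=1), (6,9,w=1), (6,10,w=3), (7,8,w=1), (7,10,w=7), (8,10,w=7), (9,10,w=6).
14 (MST edges: (1,2,w=4), (1,6,w=1), (1,8,w=1), (3,6,w=1), (4,5,w=1), (4,7,w=1), (6,9,w=1), (6,10,w=3), (7,8,w=1); sum of weights 4 + 1 + 1 + 1 + 1 + 1 + 1 + 3 + 1 = 14)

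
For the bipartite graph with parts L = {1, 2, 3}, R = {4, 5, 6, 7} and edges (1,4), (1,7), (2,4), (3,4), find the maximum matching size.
2 (matching: (1,7), (2,4); upper bound min(|L|,|R|) = min(3,4) = 3)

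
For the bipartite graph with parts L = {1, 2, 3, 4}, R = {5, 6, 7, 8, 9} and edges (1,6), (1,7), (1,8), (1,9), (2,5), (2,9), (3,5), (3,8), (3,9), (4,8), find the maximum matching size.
4 (matching: (1,7), (2,9), (3,5), (4,8); upper bound min(|L|,|R|) = min(4,5) = 4)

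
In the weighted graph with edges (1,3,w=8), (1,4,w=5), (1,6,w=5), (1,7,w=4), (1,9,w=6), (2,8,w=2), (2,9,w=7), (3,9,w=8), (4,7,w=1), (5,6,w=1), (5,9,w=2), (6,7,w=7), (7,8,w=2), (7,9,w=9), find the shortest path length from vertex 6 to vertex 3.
11 (path: 6 -> 5 -> 9 -> 3; weights 1 + 2 + 8 = 11)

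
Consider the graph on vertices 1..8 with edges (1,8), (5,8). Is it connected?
No, it has 6 components: {1, 5, 8}, {2}, {3}, {4}, {6}, {7}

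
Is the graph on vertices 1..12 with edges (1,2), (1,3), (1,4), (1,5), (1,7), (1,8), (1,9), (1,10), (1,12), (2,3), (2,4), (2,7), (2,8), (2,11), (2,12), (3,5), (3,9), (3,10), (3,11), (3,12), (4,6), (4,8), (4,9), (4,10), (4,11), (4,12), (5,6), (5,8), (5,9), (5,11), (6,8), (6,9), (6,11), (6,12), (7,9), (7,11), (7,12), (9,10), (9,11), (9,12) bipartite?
No (odd cycle of length 3: 7 -> 1 -> 9 -> 7)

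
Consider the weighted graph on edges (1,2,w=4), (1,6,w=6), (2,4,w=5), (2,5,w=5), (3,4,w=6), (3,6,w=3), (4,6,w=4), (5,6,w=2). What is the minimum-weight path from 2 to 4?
5 (path: 2 -> 4; weights 5 = 5)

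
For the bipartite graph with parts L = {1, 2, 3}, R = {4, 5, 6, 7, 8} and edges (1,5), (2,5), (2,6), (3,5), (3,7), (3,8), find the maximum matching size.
3 (matching: (1,5), (2,6), (3,8); upper bound min(|L|,|R|) = min(3,5) = 3)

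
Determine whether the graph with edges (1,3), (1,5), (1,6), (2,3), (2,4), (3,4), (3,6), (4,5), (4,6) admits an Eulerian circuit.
No (2 vertices have odd degree: {1, 6}; Eulerian circuit requires 0)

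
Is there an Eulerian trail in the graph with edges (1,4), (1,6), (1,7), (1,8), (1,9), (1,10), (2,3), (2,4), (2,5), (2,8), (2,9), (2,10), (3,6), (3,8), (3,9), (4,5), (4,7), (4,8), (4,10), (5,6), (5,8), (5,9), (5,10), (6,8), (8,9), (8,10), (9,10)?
Yes — and in fact it has an Eulerian circuit (the graph is connected and all 10 vertices have even degree)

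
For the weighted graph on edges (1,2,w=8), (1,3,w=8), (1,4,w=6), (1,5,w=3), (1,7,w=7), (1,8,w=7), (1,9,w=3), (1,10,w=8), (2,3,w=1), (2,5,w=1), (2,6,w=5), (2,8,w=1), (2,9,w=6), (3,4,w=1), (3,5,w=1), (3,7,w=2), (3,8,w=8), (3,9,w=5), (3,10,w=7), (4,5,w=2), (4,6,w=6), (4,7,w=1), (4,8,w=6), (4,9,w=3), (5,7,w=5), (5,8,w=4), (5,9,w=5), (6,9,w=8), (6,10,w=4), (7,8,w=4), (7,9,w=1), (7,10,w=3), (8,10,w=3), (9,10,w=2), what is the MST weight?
15 (MST edges: (1,9,w=3), (2,3,w=1), (2,5,w=1), (2,8,w=1), (3,4,w=1), (4,7,w=1), (6,10,w=4), (7,9,w=1), (9,10,w=2); sum of weights 3 + 1 + 1 + 1 + 1 + 1 + 4 + 1 + 2 = 15)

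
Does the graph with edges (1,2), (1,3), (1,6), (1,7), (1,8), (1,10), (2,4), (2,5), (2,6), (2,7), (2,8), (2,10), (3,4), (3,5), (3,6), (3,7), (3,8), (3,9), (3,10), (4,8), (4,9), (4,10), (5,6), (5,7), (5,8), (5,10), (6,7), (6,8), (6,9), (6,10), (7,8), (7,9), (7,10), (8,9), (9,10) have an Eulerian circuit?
No (2 vertices have odd degree: {2, 4}; Eulerian circuit requires 0)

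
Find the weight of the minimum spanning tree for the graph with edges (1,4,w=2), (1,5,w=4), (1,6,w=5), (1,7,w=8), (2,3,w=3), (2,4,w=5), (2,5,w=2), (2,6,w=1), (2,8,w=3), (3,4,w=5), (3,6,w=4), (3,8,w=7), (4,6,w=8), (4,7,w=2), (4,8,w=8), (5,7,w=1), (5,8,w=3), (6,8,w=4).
14 (MST edges: (1,4,w=2), (2,3,w=3), (2,5,w=2), (2,6,w=1), (2,8,w=3), (4,7,w=2), (5,7,w=1); sum of weights 2 + 3 + 2 + 1 + 3 + 2 + 1 = 14)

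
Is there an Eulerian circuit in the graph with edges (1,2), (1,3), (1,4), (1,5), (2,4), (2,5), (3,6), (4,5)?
No (4 vertices have odd degree: {2, 4, 5, 6}; Eulerian circuit requires 0)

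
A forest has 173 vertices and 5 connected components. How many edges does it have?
168 (Each of the 5 component trees on V_i vertices has V_i - 1 edges; summing gives V - C = 173 - 5 = 168)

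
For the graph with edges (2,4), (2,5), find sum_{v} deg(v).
4 (handshake: sum of degrees = 2|E| = 2 x 2 = 4)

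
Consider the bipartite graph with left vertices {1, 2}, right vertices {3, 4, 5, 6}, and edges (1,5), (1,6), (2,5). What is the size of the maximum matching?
2 (matching: (1,6), (2,5); upper bound min(|L|,|R|) = min(2,4) = 2)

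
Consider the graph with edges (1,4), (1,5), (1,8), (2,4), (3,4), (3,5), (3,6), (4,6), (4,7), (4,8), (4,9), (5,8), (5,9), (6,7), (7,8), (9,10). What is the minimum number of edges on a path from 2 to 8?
2 (path: 2 -> 4 -> 8, 2 edges)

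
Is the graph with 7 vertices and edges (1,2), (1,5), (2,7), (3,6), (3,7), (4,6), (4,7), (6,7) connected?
Yes (BFS from 1 visits [1, 2, 5, 7, 3, 4, 6] — all 7 vertices reached)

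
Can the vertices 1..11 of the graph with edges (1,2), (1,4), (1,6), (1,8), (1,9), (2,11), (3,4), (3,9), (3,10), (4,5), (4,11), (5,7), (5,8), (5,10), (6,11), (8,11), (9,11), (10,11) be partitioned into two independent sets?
Yes. Partition: {1, 3, 5, 11}, {2, 4, 6, 7, 8, 9, 10}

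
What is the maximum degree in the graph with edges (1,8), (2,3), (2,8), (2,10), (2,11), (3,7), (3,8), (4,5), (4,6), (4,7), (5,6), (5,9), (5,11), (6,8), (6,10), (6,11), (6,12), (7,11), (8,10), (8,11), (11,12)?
6 (attained at vertices 6, 8, 11)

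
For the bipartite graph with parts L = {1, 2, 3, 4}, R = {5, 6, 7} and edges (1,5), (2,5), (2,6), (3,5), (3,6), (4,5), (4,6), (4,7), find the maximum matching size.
3 (matching: (1,5), (2,6), (4,7); upper bound min(|L|,|R|) = min(4,3) = 3)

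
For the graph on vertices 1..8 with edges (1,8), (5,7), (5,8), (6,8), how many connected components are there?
4 (components: {1, 5, 6, 7, 8}, {2}, {3}, {4})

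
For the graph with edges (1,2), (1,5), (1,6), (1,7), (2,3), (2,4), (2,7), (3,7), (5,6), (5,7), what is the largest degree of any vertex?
4 (attained at vertices 1, 2, 7)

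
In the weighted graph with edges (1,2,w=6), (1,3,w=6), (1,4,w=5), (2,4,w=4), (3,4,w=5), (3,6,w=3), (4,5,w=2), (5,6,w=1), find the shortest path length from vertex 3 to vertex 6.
3 (path: 3 -> 6; weights 3 = 3)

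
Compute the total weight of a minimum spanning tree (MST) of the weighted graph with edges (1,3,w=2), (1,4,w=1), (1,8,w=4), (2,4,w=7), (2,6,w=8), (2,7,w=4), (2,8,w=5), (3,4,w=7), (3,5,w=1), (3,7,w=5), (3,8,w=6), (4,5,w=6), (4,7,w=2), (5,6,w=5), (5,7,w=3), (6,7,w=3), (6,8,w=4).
17 (MST edges: (1,3,w=2), (1,4,w=1), (1,8,w=4), (2,7,w=4), (3,5,w=1), (4,7,w=2), (6,7,w=3); sum of weights 2 + 1 + 4 + 4 + 1 + 2 + 3 = 17)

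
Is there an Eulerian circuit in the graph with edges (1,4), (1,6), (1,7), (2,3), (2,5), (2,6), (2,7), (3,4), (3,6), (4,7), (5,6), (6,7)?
No (4 vertices have odd degree: {1, 3, 4, 6}; Eulerian circuit requires 0)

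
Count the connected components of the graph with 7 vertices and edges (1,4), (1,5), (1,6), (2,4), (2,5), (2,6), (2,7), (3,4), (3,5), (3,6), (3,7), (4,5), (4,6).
1 (components: {1, 2, 3, 4, 5, 6, 7})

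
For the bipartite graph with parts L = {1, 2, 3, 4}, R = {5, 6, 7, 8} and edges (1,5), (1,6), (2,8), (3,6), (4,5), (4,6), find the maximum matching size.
3 (matching: (1,6), (2,8), (4,5); upper bound min(|L|,|R|) = min(4,4) = 4)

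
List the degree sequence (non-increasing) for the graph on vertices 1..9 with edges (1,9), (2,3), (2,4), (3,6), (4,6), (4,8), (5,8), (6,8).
[3, 3, 3, 2, 2, 1, 1, 1, 0] (degrees: deg(1)=1, deg(2)=2, deg(3)=2, deg(4)=3, deg(5)=1, deg(6)=3, deg(7)=0, deg(8)=3, deg(9)=1)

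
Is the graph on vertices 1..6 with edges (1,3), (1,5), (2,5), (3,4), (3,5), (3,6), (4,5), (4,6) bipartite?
No (odd cycle of length 3: 5 -> 1 -> 3 -> 5)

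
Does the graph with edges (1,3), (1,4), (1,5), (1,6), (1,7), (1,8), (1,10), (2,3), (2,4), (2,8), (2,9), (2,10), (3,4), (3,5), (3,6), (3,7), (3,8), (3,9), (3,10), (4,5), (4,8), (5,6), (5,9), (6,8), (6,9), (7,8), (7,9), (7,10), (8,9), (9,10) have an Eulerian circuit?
No (10 vertices have odd degree: {1, 2, 3, 4, 5, 6, 7, 8, 9, 10}; Eulerian circuit requires 0)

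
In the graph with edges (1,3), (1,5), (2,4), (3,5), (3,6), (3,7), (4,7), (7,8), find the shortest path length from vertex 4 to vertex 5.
3 (path: 4 -> 7 -> 3 -> 5, 3 edges)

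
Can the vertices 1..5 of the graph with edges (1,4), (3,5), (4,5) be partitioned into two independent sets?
Yes. Partition: {1, 2, 5}, {3, 4}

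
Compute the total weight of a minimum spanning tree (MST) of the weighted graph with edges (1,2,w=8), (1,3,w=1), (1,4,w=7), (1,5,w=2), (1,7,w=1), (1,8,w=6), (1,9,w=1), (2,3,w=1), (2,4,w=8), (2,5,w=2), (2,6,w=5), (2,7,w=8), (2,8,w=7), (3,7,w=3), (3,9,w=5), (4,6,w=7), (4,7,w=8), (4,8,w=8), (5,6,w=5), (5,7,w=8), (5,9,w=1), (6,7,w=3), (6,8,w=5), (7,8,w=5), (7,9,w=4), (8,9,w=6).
20 (MST edges: (1,3,w=1), (1,4,w=7), (1,7,w=1), (1,9,w=1), (2,3,w=1), (5,9,w=1), (6,7,w=3), (6,8,w=5); sum of weights 1 + 7 + 1 + 1 + 1 + 1 + 3 + 5 = 20)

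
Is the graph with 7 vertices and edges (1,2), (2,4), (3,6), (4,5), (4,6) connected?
No, it has 2 components: {1, 2, 3, 4, 5, 6}, {7}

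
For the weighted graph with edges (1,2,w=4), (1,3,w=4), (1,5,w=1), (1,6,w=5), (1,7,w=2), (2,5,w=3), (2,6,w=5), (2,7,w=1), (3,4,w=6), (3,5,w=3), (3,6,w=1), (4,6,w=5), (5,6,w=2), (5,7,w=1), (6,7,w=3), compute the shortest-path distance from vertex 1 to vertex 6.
3 (path: 1 -> 5 -> 6; weights 1 + 2 = 3)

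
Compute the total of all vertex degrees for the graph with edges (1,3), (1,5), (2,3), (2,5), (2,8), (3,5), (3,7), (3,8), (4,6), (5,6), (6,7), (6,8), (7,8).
26 (handshake: sum of degrees = 2|E| = 2 x 13 = 26)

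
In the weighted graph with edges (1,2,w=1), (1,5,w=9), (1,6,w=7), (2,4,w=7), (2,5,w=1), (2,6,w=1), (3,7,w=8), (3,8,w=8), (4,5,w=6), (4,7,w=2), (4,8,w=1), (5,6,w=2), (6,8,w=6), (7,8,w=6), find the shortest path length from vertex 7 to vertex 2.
9 (path: 7 -> 4 -> 2; weights 2 + 7 = 9)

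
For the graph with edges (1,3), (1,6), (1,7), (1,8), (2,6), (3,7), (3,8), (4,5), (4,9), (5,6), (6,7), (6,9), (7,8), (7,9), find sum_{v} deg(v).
28 (handshake: sum of degrees = 2|E| = 2 x 14 = 28)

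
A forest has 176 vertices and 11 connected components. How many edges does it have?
165 (Each of the 11 component trees on V_i vertices has V_i - 1 edges; summing gives V - C = 176 - 11 = 165)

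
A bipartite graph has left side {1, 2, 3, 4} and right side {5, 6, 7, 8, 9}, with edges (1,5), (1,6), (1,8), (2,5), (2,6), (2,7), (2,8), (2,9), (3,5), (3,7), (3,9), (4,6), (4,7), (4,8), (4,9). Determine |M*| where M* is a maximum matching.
4 (matching: (1,8), (2,9), (3,7), (4,6); upper bound min(|L|,|R|) = min(4,5) = 4)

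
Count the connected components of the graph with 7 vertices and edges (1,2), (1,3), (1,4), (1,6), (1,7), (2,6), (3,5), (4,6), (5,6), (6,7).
1 (components: {1, 2, 3, 4, 5, 6, 7})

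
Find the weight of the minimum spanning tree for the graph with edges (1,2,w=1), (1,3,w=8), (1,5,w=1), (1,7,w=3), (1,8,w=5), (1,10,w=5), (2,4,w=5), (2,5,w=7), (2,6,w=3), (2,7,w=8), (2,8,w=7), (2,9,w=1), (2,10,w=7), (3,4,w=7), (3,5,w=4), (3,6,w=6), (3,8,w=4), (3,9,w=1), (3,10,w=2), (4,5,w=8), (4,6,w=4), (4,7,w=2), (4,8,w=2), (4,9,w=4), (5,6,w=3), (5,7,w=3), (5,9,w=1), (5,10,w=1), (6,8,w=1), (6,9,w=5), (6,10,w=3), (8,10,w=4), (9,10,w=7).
13 (MST edges: (1,2,w=1), (1,5,w=1), (1,7,w=3), (2,9,w=1), (3,9,w=1), (4,7,w=2), (4,8,w=2), (5,10,w=1), (6,8,w=1); sum of weights 1 + 1 + 3 + 1 + 1 + 2 + 2 + 1 + 1 = 13)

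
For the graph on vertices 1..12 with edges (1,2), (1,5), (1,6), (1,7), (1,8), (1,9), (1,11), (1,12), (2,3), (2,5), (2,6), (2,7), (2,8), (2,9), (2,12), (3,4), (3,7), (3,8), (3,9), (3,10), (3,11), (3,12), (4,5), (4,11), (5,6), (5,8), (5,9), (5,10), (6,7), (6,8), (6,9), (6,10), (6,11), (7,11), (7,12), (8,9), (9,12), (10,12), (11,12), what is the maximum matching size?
6 (matching: (1,7), (2,6), (3,12), (4,11), (5,10), (8,9); upper bound floor(n/2) = floor(12/2) = 6)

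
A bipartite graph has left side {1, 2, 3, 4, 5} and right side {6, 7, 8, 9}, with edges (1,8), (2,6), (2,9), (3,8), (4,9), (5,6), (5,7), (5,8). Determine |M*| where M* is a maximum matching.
4 (matching: (1,8), (2,6), (4,9), (5,7); upper bound min(|L|,|R|) = min(5,4) = 4)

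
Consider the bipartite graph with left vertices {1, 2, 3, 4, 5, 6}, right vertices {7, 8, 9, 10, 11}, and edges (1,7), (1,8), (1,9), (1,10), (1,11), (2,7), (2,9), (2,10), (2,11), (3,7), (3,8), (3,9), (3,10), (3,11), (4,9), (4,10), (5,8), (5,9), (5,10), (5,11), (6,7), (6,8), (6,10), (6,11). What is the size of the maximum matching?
5 (matching: (1,11), (2,10), (3,9), (5,8), (6,7); upper bound min(|L|,|R|) = min(6,5) = 5)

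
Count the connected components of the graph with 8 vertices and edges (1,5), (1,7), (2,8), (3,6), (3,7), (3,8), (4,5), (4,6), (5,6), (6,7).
1 (components: {1, 2, 3, 4, 5, 6, 7, 8})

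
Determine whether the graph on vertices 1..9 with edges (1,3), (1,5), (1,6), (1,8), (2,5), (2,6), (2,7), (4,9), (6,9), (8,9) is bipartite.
Yes. Partition: {1, 2, 9}, {3, 4, 5, 6, 7, 8}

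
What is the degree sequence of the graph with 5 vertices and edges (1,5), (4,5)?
[2, 1, 1, 0, 0] (degrees: deg(1)=1, deg(2)=0, deg(3)=0, deg(4)=1, deg(5)=2)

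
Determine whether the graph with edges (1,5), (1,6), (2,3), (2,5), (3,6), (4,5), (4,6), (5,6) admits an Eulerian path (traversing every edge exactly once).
Yes — and in fact it has an Eulerian circuit (the graph is connected and all 6 vertices have even degree)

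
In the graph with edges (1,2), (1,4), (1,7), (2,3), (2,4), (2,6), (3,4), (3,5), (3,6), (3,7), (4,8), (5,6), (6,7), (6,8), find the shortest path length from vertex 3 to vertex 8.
2 (path: 3 -> 6 -> 8, 2 edges)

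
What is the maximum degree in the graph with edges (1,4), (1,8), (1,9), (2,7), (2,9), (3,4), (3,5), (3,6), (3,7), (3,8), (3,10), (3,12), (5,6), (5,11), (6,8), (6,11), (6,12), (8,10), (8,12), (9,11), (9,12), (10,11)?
7 (attained at vertex 3)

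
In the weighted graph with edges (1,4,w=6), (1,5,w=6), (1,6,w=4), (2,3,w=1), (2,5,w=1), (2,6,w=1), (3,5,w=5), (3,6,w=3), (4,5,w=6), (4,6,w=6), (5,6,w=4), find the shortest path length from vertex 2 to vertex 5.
1 (path: 2 -> 5; weights 1 = 1)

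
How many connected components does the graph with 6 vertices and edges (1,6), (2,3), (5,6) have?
3 (components: {1, 5, 6}, {2, 3}, {4})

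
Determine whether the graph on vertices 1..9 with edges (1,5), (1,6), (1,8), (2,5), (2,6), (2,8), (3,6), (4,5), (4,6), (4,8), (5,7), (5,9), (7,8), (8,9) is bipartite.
Yes. Partition: {1, 2, 3, 4, 7, 9}, {5, 6, 8}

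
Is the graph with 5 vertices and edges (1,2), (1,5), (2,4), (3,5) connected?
Yes (BFS from 1 visits [1, 2, 5, 4, 3] — all 5 vertices reached)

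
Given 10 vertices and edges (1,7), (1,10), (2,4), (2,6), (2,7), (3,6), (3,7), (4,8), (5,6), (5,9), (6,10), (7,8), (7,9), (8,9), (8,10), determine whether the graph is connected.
Yes (BFS from 1 visits [1, 7, 10, 2, 3, 8, 9, 6, 4, 5] — all 10 vertices reached)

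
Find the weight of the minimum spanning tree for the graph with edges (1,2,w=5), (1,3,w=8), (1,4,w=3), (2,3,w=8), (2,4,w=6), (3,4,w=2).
10 (MST edges: (1,2,w=5), (1,4,w=3), (3,4,w=2); sum of weights 5 + 3 + 2 = 10)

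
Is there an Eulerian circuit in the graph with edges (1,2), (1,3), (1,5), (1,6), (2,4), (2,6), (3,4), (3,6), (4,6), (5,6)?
No (4 vertices have odd degree: {2, 3, 4, 6}; Eulerian circuit requires 0)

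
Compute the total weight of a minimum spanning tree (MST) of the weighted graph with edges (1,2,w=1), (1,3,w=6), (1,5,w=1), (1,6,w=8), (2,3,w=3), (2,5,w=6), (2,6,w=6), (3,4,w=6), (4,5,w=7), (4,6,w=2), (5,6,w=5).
12 (MST edges: (1,2,w=1), (1,5,w=1), (2,3,w=3), (4,6,w=2), (5,6,w=5); sum of weights 1 + 1 + 3 + 2 + 5 = 12)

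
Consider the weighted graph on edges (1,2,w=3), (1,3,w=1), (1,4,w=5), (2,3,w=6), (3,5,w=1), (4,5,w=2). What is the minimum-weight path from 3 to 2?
4 (path: 3 -> 1 -> 2; weights 1 + 3 = 4)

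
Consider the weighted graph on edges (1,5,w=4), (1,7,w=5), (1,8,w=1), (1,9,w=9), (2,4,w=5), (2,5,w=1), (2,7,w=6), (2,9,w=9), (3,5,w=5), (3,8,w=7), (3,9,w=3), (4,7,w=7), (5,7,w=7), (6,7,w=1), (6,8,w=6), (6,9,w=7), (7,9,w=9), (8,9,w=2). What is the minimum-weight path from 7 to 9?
8 (path: 7 -> 6 -> 9; weights 1 + 7 = 8)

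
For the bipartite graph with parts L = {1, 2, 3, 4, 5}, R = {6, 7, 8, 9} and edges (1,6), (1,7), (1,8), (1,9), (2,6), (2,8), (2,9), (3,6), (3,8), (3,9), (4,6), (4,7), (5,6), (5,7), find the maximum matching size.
4 (matching: (1,9), (2,8), (3,6), (4,7); upper bound min(|L|,|R|) = min(5,4) = 4)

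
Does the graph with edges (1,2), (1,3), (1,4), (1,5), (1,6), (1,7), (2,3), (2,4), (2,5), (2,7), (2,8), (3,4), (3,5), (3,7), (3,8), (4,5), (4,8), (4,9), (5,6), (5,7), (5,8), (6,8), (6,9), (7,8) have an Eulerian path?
Yes (the graph is connected and exactly 2 vertices have odd degree: {5, 7}; any Eulerian path must start and end at those)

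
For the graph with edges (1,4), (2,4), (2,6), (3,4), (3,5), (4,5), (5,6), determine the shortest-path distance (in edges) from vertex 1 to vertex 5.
2 (path: 1 -> 4 -> 5, 2 edges)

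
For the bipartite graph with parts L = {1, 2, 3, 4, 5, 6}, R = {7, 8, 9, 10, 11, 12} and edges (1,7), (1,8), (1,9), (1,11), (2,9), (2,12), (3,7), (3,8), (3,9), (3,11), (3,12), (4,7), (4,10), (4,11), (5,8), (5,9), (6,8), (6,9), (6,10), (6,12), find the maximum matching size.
6 (matching: (1,11), (2,12), (3,9), (4,7), (5,8), (6,10); upper bound min(|L|,|R|) = min(6,6) = 6)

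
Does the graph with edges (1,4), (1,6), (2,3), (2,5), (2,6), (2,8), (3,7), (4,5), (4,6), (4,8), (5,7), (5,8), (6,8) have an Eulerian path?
Yes — and in fact it has an Eulerian circuit (the graph is connected and all 8 vertices have even degree)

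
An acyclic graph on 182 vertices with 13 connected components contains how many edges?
169 (Each of the 13 component trees on V_i vertices has V_i - 1 edges; summing gives V - C = 182 - 13 = 169)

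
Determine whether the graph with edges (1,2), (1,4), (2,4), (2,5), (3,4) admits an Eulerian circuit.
No (4 vertices have odd degree: {2, 3, 4, 5}; Eulerian circuit requires 0)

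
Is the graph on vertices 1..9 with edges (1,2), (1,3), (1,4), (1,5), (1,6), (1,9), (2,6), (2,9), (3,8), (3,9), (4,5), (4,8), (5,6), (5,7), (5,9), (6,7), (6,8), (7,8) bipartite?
No (odd cycle of length 3: 5 -> 1 -> 4 -> 5)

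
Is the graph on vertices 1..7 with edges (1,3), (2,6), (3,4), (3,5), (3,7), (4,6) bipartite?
Yes. Partition: {1, 2, 4, 5, 7}, {3, 6}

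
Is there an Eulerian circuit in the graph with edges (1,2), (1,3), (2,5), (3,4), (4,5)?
Yes (the graph is connected and all 5 vertices have even degree)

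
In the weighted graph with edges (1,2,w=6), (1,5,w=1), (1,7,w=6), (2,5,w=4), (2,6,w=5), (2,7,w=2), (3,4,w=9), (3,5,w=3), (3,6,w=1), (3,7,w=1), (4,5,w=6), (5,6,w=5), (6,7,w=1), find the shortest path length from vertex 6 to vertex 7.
1 (path: 6 -> 7; weights 1 = 1)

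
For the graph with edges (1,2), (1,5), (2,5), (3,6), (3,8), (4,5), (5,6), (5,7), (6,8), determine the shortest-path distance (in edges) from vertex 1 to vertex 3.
3 (path: 1 -> 5 -> 6 -> 3, 3 edges)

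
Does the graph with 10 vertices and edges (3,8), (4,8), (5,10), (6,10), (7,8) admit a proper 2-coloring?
Yes. Partition: {1, 2, 3, 4, 7, 9, 10}, {5, 6, 8}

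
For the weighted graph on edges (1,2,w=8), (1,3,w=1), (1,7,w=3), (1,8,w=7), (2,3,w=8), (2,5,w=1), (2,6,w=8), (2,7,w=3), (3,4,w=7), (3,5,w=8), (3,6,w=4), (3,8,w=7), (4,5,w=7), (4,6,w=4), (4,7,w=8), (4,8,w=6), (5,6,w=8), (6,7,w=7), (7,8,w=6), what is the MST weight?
22 (MST edges: (1,3,w=1), (1,7,w=3), (2,5,w=1), (2,7,w=3), (3,6,w=4), (4,6,w=4), (4,8,w=6); sum of weights 1 + 3 + 1 + 3 + 4 + 4 + 6 = 22)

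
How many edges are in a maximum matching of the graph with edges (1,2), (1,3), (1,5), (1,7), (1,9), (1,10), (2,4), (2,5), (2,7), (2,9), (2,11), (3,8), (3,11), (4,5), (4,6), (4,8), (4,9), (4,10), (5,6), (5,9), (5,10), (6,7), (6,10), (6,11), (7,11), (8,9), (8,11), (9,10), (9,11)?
5 (matching: (1,10), (2,5), (3,8), (6,7), (9,11); upper bound floor(n/2) = floor(11/2) = 5)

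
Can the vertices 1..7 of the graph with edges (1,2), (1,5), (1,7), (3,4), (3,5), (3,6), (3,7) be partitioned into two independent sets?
Yes. Partition: {1, 3}, {2, 4, 5, 6, 7}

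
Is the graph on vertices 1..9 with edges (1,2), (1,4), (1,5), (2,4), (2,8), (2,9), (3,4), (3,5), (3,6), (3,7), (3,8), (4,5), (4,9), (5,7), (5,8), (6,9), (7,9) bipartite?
No (odd cycle of length 3: 2 -> 1 -> 4 -> 2)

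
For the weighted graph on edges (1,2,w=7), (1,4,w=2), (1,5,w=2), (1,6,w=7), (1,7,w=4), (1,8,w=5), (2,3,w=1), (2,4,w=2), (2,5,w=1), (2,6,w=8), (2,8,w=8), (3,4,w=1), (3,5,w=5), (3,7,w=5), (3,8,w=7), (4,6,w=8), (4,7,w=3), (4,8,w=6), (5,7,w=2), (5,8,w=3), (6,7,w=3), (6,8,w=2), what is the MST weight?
12 (MST edges: (1,4,w=2), (2,3,w=1), (2,5,w=1), (3,4,w=1), (5,7,w=2), (5,8,w=3), (6,8,w=2); sum of weights 2 + 1 + 1 + 1 + 2 + 3 + 2 = 12)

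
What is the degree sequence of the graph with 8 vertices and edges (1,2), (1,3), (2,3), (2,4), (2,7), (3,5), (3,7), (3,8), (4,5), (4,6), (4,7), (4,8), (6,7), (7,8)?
[5, 5, 5, 4, 3, 2, 2, 2] (degrees: deg(1)=2, deg(2)=4, deg(3)=5, deg(4)=5, deg(5)=2, deg(6)=2, deg(7)=5, deg(8)=3)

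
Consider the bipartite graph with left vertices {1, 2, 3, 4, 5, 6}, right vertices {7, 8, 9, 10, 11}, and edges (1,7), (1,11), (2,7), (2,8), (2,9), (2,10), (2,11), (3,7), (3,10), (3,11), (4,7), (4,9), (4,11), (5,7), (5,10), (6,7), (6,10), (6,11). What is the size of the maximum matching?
5 (matching: (1,11), (2,8), (3,10), (4,9), (5,7); upper bound min(|L|,|R|) = min(6,5) = 5)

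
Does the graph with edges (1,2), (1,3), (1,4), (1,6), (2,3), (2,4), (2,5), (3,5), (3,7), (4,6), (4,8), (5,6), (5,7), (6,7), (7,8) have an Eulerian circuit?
Yes (the graph is connected and all 8 vertices have even degree)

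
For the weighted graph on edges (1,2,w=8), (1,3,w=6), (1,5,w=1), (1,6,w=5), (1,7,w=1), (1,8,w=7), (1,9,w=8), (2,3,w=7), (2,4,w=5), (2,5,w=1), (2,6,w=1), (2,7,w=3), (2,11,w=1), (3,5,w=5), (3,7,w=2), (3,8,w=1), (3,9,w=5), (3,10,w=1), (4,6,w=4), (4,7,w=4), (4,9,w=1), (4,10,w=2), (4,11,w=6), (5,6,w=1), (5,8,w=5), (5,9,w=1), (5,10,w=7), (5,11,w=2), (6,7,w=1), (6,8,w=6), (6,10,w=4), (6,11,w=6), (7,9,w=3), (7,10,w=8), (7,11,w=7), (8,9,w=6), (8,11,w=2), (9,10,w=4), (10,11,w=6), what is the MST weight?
11 (MST edges: (1,5,w=1), (1,7,w=1), (2,5,w=1), (2,6,w=1), (2,11,w=1), (3,7,w=2), (3,8,w=1), (3,10,w=1), (4,9,w=1), (5,9,w=1); sum of weights 1 + 1 + 1 + 1 + 1 + 2 + 1 + 1 + 1 + 1 = 11)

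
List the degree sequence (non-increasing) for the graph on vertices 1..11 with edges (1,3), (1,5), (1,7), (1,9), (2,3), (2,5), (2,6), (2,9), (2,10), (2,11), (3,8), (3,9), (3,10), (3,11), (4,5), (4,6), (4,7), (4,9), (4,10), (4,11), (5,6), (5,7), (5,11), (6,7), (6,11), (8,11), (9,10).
[6, 6, 6, 6, 6, 5, 5, 4, 4, 4, 2] (degrees: deg(1)=4, deg(2)=6, deg(3)=6, deg(4)=6, deg(5)=6, deg(6)=5, deg(7)=4, deg(8)=2, deg(9)=5, deg(10)=4, deg(11)=6)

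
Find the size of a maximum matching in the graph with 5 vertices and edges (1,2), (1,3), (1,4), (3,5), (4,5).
2 (matching: (1,3), (4,5); upper bound floor(n/2) = floor(5/2) = 2)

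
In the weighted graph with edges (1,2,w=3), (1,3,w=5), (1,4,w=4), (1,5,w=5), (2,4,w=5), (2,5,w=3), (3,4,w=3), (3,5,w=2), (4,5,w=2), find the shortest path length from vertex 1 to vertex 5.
5 (path: 1 -> 5; weights 5 = 5)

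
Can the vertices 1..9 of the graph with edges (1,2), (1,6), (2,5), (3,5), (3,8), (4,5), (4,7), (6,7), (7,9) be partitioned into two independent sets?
Yes. Partition: {1, 5, 7, 8}, {2, 3, 4, 6, 9}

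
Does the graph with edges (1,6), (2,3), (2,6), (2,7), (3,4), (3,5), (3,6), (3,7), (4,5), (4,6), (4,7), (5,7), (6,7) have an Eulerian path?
No (6 vertices have odd degree: {1, 2, 3, 5, 6, 7}; Eulerian path requires 0 or 2)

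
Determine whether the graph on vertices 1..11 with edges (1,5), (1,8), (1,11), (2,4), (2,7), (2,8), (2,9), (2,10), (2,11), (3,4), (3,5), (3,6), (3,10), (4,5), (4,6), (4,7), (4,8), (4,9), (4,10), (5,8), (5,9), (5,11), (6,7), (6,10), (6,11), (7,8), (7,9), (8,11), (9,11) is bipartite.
No (odd cycle of length 3: 8 -> 1 -> 11 -> 8)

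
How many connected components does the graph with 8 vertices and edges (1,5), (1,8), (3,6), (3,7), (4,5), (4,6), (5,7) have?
2 (components: {1, 3, 4, 5, 6, 7, 8}, {2})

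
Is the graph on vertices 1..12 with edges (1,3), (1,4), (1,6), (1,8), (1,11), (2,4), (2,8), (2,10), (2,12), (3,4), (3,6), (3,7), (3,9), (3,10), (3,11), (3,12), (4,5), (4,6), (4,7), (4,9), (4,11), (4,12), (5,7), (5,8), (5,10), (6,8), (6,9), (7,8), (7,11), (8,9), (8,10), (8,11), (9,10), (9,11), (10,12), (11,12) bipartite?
No (odd cycle of length 3: 3 -> 1 -> 6 -> 3)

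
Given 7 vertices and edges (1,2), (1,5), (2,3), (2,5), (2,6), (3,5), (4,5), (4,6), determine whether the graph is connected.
No, it has 2 components: {1, 2, 3, 4, 5, 6}, {7}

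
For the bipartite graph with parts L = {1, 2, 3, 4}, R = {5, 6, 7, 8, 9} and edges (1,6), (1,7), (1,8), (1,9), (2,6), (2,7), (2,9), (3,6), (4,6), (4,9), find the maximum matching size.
4 (matching: (1,8), (2,7), (3,6), (4,9); upper bound min(|L|,|R|) = min(4,5) = 4)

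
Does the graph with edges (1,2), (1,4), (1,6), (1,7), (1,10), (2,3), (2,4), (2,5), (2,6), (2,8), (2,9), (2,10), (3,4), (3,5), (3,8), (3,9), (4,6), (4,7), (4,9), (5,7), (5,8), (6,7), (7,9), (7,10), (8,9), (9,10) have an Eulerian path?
Yes (the graph is connected and exactly 2 vertices have odd degree: {1, 3}; any Eulerian path must start and end at those)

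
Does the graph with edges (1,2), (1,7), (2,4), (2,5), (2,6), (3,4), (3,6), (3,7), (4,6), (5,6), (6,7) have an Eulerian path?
No (4 vertices have odd degree: {3, 4, 6, 7}; Eulerian path requires 0 or 2)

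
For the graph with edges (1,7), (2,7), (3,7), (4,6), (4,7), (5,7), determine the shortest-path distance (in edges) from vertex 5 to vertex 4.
2 (path: 5 -> 7 -> 4, 2 edges)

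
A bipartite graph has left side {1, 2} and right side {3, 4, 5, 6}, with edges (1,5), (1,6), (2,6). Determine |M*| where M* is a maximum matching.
2 (matching: (1,5), (2,6); upper bound min(|L|,|R|) = min(2,4) = 2)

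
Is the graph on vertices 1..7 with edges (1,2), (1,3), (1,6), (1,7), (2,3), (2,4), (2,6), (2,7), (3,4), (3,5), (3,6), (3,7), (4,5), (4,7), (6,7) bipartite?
No (odd cycle of length 3: 7 -> 1 -> 3 -> 7)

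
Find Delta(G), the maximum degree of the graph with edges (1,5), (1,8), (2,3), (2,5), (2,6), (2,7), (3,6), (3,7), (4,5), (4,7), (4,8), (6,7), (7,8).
5 (attained at vertex 7)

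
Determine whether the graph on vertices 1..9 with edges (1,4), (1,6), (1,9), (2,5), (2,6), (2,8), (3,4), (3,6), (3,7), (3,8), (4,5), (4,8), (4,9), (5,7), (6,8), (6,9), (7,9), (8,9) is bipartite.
No (odd cycle of length 3: 6 -> 1 -> 9 -> 6)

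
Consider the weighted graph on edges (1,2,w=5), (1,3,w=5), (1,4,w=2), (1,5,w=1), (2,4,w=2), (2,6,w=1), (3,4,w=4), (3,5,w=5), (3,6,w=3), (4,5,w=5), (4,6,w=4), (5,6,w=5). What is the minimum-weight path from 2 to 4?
2 (path: 2 -> 4; weights 2 = 2)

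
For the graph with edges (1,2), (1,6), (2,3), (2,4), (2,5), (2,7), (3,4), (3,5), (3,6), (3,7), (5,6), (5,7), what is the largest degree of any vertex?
5 (attained at vertices 2, 3)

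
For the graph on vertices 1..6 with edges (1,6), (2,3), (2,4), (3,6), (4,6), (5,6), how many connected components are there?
1 (components: {1, 2, 3, 4, 5, 6})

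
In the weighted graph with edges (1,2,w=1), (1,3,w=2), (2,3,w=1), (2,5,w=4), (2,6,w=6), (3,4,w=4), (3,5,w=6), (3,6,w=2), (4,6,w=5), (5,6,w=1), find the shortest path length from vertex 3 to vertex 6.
2 (path: 3 -> 6; weights 2 = 2)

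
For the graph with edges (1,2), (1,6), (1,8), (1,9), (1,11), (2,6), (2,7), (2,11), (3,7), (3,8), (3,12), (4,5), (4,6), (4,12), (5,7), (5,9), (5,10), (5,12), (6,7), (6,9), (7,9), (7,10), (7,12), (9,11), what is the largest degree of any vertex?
7 (attained at vertex 7)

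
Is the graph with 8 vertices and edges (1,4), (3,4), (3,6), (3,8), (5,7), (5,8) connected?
No, it has 2 components: {1, 3, 4, 5, 6, 7, 8}, {2}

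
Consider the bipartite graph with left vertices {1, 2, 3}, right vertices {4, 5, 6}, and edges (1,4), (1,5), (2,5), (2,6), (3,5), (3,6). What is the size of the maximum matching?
3 (matching: (1,4), (2,6), (3,5); upper bound min(|L|,|R|) = min(3,3) = 3)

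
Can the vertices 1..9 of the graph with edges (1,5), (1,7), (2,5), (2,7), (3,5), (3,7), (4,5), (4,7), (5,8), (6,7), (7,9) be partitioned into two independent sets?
Yes. Partition: {1, 2, 3, 4, 6, 8, 9}, {5, 7}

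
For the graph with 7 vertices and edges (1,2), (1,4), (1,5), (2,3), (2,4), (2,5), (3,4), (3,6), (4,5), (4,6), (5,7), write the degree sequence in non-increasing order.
[5, 4, 4, 3, 3, 2, 1] (degrees: deg(1)=3, deg(2)=4, deg(3)=3, deg(4)=5, deg(5)=4, deg(6)=2, deg(7)=1)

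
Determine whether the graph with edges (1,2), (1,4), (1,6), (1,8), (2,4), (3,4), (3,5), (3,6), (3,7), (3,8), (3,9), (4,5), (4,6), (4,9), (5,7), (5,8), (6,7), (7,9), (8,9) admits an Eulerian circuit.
Yes (the graph is connected and all 9 vertices have even degree)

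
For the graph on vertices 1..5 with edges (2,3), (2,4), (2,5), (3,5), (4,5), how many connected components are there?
2 (components: {1}, {2, 3, 4, 5})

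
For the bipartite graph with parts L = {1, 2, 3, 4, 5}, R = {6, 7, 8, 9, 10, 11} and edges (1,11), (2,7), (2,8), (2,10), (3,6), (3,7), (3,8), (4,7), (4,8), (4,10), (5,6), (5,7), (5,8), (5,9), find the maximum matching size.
5 (matching: (1,11), (2,10), (3,8), (4,7), (5,9); upper bound min(|L|,|R|) = min(5,6) = 5)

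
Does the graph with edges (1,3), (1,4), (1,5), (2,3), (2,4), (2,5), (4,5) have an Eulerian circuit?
No (4 vertices have odd degree: {1, 2, 4, 5}; Eulerian circuit requires 0)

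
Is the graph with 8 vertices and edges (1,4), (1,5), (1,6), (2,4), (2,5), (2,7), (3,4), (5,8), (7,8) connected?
Yes (BFS from 1 visits [1, 4, 5, 6, 2, 3, 8, 7] — all 8 vertices reached)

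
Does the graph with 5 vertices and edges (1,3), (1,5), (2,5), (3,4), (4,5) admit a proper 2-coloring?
Yes. Partition: {1, 2, 4}, {3, 5}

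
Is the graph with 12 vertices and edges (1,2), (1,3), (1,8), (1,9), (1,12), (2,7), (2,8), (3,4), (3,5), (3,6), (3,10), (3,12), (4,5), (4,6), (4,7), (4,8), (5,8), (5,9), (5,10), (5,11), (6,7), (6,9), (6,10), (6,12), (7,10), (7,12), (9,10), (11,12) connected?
Yes (BFS from 1 visits [1, 2, 3, 8, 9, 12, 7, 4, 5, 6, 10, 11] — all 12 vertices reached)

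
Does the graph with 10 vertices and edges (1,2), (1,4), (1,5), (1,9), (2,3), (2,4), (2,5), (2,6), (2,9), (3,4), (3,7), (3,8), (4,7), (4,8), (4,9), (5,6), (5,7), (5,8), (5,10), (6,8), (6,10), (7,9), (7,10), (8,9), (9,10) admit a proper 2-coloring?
No (odd cycle of length 3: 2 -> 1 -> 5 -> 2)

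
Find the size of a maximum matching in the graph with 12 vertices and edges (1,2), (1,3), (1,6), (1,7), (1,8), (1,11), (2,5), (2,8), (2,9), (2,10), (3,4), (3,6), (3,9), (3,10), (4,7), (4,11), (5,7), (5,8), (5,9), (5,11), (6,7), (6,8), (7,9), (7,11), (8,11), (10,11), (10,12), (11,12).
6 (matching: (1,8), (2,10), (3,6), (4,7), (5,9), (11,12); upper bound floor(n/2) = floor(12/2) = 6)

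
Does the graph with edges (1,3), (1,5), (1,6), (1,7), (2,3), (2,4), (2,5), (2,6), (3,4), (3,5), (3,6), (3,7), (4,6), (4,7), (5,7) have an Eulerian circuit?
Yes (the graph is connected and all 7 vertices have even degree)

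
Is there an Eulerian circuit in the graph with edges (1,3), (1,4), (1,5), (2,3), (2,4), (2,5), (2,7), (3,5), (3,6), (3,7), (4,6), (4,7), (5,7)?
No (2 vertices have odd degree: {1, 3}; Eulerian circuit requires 0)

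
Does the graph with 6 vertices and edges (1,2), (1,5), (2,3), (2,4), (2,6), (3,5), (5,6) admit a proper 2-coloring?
Yes. Partition: {1, 3, 4, 6}, {2, 5}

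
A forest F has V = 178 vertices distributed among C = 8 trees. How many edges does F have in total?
170 (Each of the 8 component trees on V_i vertices has V_i - 1 edges; summing gives V - C = 178 - 8 = 170)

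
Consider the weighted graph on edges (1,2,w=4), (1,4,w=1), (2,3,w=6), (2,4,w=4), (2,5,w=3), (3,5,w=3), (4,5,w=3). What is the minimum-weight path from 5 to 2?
3 (path: 5 -> 2; weights 3 = 3)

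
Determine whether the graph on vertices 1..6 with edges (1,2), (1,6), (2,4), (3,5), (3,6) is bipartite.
Yes. Partition: {1, 3, 4}, {2, 5, 6}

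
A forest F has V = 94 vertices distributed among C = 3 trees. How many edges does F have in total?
91 (Each of the 3 component trees on V_i vertices has V_i - 1 edges; summing gives V - C = 94 - 3 = 91)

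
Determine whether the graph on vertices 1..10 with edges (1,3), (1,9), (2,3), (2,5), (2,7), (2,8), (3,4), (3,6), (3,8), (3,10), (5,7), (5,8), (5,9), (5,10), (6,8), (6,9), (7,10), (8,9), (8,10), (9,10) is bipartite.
No (odd cycle of length 3: 6 -> 3 -> 8 -> 6)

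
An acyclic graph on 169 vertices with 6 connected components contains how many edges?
163 (Each of the 6 component trees on V_i vertices has V_i - 1 edges; summing gives V - C = 169 - 6 = 163)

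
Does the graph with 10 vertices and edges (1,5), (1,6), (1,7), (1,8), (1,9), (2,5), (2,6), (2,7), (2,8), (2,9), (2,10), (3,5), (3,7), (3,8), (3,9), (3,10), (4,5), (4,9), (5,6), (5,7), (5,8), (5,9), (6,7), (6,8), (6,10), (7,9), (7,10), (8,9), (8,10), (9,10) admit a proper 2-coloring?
No (odd cycle of length 3: 8 -> 1 -> 5 -> 8)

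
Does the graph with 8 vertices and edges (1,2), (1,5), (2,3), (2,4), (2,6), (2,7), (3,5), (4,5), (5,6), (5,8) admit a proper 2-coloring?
Yes. Partition: {1, 3, 4, 6, 7, 8}, {2, 5}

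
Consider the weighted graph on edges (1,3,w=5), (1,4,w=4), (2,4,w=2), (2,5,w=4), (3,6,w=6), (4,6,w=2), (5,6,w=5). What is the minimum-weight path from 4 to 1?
4 (path: 4 -> 1; weights 4 = 4)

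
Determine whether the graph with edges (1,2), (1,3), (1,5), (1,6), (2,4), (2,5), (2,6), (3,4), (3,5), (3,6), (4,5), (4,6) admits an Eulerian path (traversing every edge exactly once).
Yes — and in fact it has an Eulerian circuit (the graph is connected and all 6 vertices have even degree)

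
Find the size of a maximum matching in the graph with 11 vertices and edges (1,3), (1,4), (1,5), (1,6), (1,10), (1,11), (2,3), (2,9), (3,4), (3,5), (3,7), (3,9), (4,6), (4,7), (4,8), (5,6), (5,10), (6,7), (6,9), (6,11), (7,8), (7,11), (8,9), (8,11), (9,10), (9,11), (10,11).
5 (matching: (1,10), (3,4), (5,6), (7,8), (9,11); upper bound floor(n/2) = floor(11/2) = 5)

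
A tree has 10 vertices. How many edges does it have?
9 (A tree on V vertices has V - 1 edges, so 10 - 1 = 9)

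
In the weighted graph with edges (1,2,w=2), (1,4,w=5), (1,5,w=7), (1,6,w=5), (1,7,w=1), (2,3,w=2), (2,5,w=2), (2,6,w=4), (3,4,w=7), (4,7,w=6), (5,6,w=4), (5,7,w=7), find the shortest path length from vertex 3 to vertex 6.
6 (path: 3 -> 2 -> 6; weights 2 + 4 = 6)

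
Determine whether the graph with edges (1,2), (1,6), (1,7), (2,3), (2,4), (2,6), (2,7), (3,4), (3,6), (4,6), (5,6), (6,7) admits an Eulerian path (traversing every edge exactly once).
No (6 vertices have odd degree: {1, 2, 3, 4, 5, 7}; Eulerian path requires 0 or 2)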